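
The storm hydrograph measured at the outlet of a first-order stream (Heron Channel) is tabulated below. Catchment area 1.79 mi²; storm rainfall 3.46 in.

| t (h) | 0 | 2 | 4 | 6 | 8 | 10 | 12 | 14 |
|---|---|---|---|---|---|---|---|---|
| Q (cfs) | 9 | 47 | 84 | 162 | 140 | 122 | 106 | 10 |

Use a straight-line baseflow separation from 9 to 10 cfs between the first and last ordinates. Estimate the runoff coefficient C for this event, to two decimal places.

ΣQ_DR = 604.0 cfs; V = ΣQ_DR·Δt = 4.349 × 10^6 ft³.
Runoff depth d = V / A = 1.046 in.
C = d / P = 1.046 / 3.46 = 0.30.

C ≈ 0.30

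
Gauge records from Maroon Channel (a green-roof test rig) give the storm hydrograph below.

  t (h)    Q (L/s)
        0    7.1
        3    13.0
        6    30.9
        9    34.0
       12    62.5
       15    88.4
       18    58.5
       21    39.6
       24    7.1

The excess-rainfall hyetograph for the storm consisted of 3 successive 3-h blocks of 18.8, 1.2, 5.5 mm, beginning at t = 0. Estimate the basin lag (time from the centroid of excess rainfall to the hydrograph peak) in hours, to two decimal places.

Centroid of excess rainfall: t_c = Σ P_i·t̄_i / ΣP_i = 2.9353 h (block centres at 1.5, 4.5, 7.5 h).
Hydrograph peak occurs at t = 15 h, so basin lag t_L = 15 − 2.9353 = 12.06 h.

t_L ≈ 12.06 h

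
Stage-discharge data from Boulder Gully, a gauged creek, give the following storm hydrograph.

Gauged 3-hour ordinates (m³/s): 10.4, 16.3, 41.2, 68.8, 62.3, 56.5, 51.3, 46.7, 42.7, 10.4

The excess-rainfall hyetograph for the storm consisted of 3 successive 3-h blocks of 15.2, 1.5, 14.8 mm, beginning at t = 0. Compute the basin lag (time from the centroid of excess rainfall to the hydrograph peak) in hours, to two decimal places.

t_L ≈ 4.54 h

Centroid of excess rainfall: t_c = Σ P_i·t̄_i / ΣP_i = 4.4619 h (block centres at 1.5, 4.5, 7.5 h).
Hydrograph peak occurs at t = 9 h, so basin lag t_L = 9 − 4.4619 = 4.54 h.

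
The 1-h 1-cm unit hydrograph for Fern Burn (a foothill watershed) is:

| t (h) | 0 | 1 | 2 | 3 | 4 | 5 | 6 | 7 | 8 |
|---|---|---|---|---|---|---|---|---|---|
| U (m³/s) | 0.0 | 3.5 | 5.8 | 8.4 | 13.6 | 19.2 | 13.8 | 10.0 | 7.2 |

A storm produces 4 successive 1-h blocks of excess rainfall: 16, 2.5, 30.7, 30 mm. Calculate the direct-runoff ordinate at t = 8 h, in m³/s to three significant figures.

Q ≈ 114 m³/s

By discrete convolution, Q_j = Σ (P_i / 10 mm) · U_{j−i}.
At t = 8 h (j=8): Q = (16/10)·7.2 + (2.5/10)·10.0 + (30.7/10)·13.8 + (30/10)·19.2 = 114 m³/s.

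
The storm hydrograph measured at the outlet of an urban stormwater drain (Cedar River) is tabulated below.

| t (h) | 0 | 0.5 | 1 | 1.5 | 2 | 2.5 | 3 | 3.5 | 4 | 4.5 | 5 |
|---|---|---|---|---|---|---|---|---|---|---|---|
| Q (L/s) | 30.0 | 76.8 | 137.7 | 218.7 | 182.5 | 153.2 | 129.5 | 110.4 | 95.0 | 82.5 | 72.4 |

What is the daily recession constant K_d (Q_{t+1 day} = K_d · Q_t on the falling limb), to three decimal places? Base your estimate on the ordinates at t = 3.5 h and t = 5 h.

Between t = 3.5 h and t = 5 h the flow falls from 110.4 to 72.4 L/s over 3×0.5 h = 1.5 h.
Per-interval ratio K = (72.4/110.4)^(1/3) = 0.8688; K_d = K^(24/0.5) = 0.001.

K_d ≈ 0.001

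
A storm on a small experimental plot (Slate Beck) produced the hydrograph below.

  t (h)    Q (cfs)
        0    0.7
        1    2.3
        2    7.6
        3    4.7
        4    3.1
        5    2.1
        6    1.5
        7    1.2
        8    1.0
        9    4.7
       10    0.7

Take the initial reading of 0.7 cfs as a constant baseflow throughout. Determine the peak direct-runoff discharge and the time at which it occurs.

Q_p = 6.9 cfs at t = 2 h

Subtracting baseflow gives direct-runoff ordinates: 0.0, 1.6, 6.9, 4.0, 2.4, 1.4, 0.8, 0.5, 0.3, 4.0, 0.0 cfs.
The maximum is 6.9 cfs, occurring at the reading for t = 2 h.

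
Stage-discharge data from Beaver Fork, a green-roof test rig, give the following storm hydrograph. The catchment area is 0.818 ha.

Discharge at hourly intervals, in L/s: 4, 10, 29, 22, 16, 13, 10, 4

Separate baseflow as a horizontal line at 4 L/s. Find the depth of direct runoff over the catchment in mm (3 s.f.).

Direct runoff: 0.0, 6.0, 25.0, 18.0, 12.0, 9.0, 6.0, 0.0 L/s; ΣQ_DR = 76.00 L/s.
V = ΣQ_DR · Δt = 76.00 × 3600 s = 2.736 × 10^5 L.
Over A = 0.818 ha, depth = V / A = 33.4 mm.

d ≈ 33.4 mm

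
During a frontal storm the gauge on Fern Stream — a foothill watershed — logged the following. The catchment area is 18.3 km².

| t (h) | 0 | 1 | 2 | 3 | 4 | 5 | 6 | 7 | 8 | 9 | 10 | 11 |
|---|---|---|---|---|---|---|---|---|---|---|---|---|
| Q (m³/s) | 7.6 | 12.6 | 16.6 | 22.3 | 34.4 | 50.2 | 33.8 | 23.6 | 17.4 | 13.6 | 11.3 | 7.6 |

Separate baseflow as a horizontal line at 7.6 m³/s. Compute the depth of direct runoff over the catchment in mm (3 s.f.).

Direct runoff: 0.0, 5.0, 9.0, 14.7, 26.8, 42.6, 26.2, 16.0, 9.8, 6.0, 3.7, 0.0 m³/s; ΣQ_DR = 159.8 m³/s.
V = ΣQ_DR · Δt = 159.8 × 3600 s = 5.753 × 10^5 m³.
Over A = 18.3 km², depth = V / A = 31.4 mm.

d ≈ 31.4 mm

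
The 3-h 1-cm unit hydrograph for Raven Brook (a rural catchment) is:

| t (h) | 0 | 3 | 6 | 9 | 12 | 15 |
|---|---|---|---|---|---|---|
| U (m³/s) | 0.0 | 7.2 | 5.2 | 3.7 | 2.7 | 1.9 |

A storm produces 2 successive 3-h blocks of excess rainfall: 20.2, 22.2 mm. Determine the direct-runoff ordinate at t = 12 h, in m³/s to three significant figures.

By discrete convolution, Q_j = Σ (P_i / 10 mm) · U_{j−i}.
At t = 12 h (j=4): Q = (20.2/10)·2.7 + (22.2/10)·3.7 = 13.7 m³/s.

Q ≈ 13.7 m³/s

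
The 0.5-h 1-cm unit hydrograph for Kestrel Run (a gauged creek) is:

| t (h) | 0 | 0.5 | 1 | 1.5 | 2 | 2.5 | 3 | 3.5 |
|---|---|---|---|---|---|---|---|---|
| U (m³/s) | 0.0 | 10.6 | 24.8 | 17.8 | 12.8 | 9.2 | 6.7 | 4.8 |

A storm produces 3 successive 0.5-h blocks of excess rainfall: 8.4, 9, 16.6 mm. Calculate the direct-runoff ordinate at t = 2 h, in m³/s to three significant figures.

Q ≈ 67.9 m³/s

By discrete convolution, Q_j = Σ (P_i / 10 mm) · U_{j−i}.
At t = 2 h (j=4): Q = (8.4/10)·12.8 + (9/10)·17.8 + (16.6/10)·24.8 = 67.9 m³/s.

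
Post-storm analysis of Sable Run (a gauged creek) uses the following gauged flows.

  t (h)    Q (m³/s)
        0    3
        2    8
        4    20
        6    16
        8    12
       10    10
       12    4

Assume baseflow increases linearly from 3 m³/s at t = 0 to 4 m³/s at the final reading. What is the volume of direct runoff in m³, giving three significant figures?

Direct-runoff ordinates (Q − Q_b): 0.00, 4.83, 16.67, 12.50, 8.33, 6.17, 0.00 m³/s.
ΣQ_DR = 48.50 m³/s.
With Δt = 2 h = 7200 s, V = ΣQ_DR · Δt = 48.50 × 7200 = 3.49 × 10^5 m³.

V ≈ 3.49 × 10^5 m³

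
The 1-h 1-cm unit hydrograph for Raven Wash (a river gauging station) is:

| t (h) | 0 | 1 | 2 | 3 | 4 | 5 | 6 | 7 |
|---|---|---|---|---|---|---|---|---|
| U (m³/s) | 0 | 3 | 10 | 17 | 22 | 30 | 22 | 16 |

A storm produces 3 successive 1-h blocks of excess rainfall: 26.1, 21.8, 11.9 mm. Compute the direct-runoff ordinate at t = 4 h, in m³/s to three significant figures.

By discrete convolution, Q_j = Σ (P_i / 10 mm) · U_{j−i}.
At t = 4 h (j=4): Q = (26.1/10)·22 + (21.8/10)·17 + (11.9/10)·10 = 106 m³/s.

Q ≈ 106 m³/s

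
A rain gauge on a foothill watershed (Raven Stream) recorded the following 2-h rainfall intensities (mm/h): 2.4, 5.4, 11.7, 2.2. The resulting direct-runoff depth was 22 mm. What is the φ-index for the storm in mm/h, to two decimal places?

φ ≈ 3.05 mm/h

Only the 2 blocks with intensity above φ contribute runoff: 5.4, 11.7 mm/h.
Σ(I−φ)·Δt = d  ⇒  (5.4+11.7 − 2φ)·2 = 22
φ = (17.10 − 22/2) / 2 = 3.05 mm/h.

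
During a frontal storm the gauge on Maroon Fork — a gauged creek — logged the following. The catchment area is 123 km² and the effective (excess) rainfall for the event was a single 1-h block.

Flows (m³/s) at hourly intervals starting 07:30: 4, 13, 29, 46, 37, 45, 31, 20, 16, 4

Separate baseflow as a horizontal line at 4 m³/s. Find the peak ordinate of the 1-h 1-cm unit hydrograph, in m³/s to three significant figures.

U_p ≈ 70.0 m³/s

Direct runoff: 0.0, 9.0, 25.0, 42.0, 33.0, 41.0, 27.0, 16.0, 12.0, 0.0 m³/s; ΣQ_DR = 205.0 m³/s, peak = 42.0 m³/s.
Runoff depth d = ΣQ_DR·Δt / A = 205.0 × 3600 / (123 km²) = 6.000 mm.
The 1-cm UH is the DRH scaled by (10 mm)/d, so U_p = 42.0 × 10/6.000 = 70.0 m³/s.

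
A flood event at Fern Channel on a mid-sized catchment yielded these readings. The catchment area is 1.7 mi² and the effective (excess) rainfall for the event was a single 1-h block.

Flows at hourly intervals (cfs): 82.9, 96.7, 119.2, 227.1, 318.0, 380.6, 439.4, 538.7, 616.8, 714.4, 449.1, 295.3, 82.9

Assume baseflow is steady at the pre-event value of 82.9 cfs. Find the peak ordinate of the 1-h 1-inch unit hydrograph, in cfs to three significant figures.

Direct runoff: 0.0, 13.8, 36.3, 144.2, 235.1, 297.7, 356.5, 455.8, 533.9, 631.5, 366.2, 212.4, 0.0 cfs; ΣQ_DR = 3283 cfs, peak = 631.5 cfs.
Runoff depth d = ΣQ_DR·Δt / A = 3283 × 3600 / (1.7 mi²) = 2.993 in.
The 1-inch UH is the DRH scaled by (1 in)/d, so U_p = 631.5 × 1/2.993 = 211 cfs.

U_p ≈ 211 cfs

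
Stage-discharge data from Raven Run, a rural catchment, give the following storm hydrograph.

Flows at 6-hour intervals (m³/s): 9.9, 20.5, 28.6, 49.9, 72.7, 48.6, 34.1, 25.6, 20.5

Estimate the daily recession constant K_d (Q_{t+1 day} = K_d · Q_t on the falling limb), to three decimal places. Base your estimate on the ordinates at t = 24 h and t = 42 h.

Between t = 24 h and t = 42 h the flow falls from 72.7 to 25.6 m³/s over 3×6 h = 18 h.
Per-interval ratio K = (25.6/72.7)^(1/3) = 0.7062; K_d = K^(24/6) = 0.249.

K_d ≈ 0.249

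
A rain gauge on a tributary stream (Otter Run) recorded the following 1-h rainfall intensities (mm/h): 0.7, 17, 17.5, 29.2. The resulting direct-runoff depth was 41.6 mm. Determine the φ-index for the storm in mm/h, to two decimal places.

φ ≈ 7.37 mm/h

Only the 3 blocks with intensity above φ contribute runoff: 17, 17.5, 29.2 mm/h.
Σ(I−φ)·Δt = d  ⇒  (17+17.5+29.2 − 3φ)·1 = 41.6
φ = (63.70 − 41.6/1) / 3 = 7.37 mm/h.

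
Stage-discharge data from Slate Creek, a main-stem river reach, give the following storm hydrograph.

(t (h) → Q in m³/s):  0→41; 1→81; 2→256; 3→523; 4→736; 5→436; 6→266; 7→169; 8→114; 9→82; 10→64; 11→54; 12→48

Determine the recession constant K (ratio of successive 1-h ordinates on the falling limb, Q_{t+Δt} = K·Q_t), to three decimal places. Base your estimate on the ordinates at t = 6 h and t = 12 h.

K ≈ 0.752

Using the recession-limb readings at t = 6 h and t = 12 h: Q falls from 266 to 48 m³/s over 6 intervals.
K = (Q₂/Q₁)^(1/6) = (48/266)^(1/6) = 0.752.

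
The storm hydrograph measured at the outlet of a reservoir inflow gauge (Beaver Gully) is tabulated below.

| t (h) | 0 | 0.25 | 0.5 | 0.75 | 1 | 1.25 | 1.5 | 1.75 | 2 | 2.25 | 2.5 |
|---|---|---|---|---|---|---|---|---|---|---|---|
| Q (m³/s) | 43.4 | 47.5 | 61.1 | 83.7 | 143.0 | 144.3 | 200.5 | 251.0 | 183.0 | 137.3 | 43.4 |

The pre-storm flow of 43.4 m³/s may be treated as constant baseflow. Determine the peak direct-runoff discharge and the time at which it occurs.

Subtracting baseflow gives direct-runoff ordinates: 0.0, 4.1, 17.7, 40.3, 99.6, 100.9, 157.1, 207.6, 139.6, 93.9, 0.0 m³/s.
The maximum is 207.6 m³/s, occurring at the reading for t = 1.75 h.

Q_p = 207.6 m³/s at t = 1.75 h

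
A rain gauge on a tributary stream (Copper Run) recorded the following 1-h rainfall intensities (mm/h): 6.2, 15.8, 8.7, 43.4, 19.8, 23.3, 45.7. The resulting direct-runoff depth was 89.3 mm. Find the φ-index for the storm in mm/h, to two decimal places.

Only the 5 blocks with intensity above φ contribute runoff: 15.8, 43.4, 19.8, 23.3, 45.7 mm/h.
Σ(I−φ)·Δt = d  ⇒  (15.8+43.4+19.8+23.3+45.7 − 5φ)·1 = 89.3
φ = (148.0 − 89.3/1) / 5 = 11.74 mm/h.

φ ≈ 11.74 mm/h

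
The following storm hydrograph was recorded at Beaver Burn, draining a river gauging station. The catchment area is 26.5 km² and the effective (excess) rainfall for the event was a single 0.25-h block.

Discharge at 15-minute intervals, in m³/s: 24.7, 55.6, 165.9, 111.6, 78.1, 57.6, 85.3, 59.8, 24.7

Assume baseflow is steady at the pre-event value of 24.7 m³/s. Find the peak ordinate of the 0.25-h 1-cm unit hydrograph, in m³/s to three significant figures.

U_p ≈ 94.3 m³/s

Direct runoff: 0.0, 30.9, 141.2, 86.9, 53.4, 32.9, 60.6, 35.1, 0.0 m³/s; ΣQ_DR = 441.0 m³/s, peak = 141.2 m³/s.
Runoff depth d = ΣQ_DR·Δt / A = 441.0 × 900 / (26.5 km²) = 14.98 mm.
The 1-cm UH is the DRH scaled by (10 mm)/d, so U_p = 141.2 × 10/14.98 = 94.3 m³/s.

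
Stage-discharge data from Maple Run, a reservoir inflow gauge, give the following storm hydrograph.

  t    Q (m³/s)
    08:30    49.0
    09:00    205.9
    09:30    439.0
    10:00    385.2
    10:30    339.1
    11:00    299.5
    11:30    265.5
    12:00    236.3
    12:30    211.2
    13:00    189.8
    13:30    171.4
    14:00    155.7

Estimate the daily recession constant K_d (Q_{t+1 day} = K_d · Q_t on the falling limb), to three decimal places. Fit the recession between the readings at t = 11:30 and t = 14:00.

K_d ≈ 0.006

Between t = 11:30 and t = 14:00 the flow falls from 265.5 to 155.7 m³/s over 5×0.5 h = 2.5 h.
Per-interval ratio K = (155.7/265.5)^(1/5) = 0.8988; K_d = K^(24/0.5) = 0.006.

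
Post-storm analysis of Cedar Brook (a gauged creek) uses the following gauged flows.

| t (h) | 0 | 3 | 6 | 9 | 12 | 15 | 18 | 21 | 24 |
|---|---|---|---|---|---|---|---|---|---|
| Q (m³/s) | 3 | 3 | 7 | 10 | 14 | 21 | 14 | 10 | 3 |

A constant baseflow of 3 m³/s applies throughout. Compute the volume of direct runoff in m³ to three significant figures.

V ≈ 6.26 × 10^5 m³

Direct-runoff ordinates (Q − Q_b): 0.0, 0.0, 4.0, 7.0, 11.0, 18.0, 11.0, 7.0, 0.0 m³/s.
ΣQ_DR = 58.00 m³/s.
With Δt = 3 h = 10800 s, V = ΣQ_DR · Δt = 58.00 × 10800 = 6.26 × 10^5 m³.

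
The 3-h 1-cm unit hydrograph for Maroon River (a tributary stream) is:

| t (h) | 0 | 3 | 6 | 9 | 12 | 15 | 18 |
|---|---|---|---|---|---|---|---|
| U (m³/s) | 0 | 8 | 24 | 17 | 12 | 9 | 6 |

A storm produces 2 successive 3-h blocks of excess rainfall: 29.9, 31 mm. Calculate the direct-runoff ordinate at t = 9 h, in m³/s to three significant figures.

Q ≈ 125 m³/s

By discrete convolution, Q_j = Σ (P_i / 10 mm) · U_{j−i}.
At t = 9 h (j=3): Q = (29.9/10)·17 + (31/10)·24 = 125 m³/s.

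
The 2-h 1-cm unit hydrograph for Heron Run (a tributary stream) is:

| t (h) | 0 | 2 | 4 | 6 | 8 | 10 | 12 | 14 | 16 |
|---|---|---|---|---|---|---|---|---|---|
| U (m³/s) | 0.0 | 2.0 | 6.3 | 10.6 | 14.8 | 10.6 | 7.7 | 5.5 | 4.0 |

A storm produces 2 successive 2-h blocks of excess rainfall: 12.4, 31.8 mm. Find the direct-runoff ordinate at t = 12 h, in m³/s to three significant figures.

Q ≈ 43.3 m³/s

By discrete convolution, Q_j = Σ (P_i / 10 mm) · U_{j−i}.
At t = 12 h (j=6): Q = (12.4/10)·7.7 + (31.8/10)·10.6 = 43.3 m³/s.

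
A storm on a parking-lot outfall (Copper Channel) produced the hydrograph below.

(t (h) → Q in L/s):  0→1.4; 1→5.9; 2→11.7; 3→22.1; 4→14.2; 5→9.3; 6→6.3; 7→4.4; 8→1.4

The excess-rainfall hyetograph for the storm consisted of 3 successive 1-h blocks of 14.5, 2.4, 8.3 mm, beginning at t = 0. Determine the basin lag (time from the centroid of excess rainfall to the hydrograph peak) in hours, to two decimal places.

t_L ≈ 1.75 h

Centroid of excess rainfall: t_c = Σ P_i·t̄_i / ΣP_i = 1.2540 h (block centres at 0.5, 1.5, 2.5 h).
Hydrograph peak occurs at t = 3 h, so basin lag t_L = 3 − 1.2540 = 1.75 h.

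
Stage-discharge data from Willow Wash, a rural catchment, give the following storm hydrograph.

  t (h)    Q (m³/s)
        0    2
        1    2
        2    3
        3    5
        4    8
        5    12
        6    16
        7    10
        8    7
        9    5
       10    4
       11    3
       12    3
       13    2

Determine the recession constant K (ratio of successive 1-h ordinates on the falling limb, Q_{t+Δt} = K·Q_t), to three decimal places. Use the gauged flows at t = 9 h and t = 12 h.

Using the recession-limb readings at t = 9 h and t = 12 h: Q falls from 5 to 3 m³/s over 3 intervals.
K = (Q₂/Q₁)^(1/3) = (3/5)^(1/3) = 0.843.

K ≈ 0.843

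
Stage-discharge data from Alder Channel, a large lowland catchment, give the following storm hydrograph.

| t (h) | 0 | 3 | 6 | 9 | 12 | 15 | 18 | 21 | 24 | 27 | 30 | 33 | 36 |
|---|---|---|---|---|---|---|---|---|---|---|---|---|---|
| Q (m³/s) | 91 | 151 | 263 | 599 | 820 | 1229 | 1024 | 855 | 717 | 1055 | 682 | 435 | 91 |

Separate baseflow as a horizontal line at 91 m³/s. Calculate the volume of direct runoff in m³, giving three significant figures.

V ≈ 7.38 × 10^7 m³

Direct-runoff ordinates (Q − Q_b): 0.0, 60.0, 172.0, 508.0, 729.0, 1138.0, 933.0, 764.0, 626.0, 964.0, 591.0, 344.0, 0.0 m³/s.
ΣQ_DR = 6829 m³/s.
With Δt = 3 h = 10800 s, V = ΣQ_DR · Δt = 6829 × 10800 = 7.38 × 10^7 m³.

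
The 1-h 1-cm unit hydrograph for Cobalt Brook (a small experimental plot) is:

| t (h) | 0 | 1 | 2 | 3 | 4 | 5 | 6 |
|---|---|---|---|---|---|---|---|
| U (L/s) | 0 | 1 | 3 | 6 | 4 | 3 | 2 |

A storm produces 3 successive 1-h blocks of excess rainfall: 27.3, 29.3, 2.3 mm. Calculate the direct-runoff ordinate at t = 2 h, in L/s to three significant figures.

By discrete convolution, Q_j = Σ (P_i / 10 mm) · U_{j−i}.
At t = 2 h (j=2): Q = (27.3/10)·3 + (29.3/10)·1 + (2.3/10)·0 = 11.1 L/s.

Q ≈ 11.1 L/s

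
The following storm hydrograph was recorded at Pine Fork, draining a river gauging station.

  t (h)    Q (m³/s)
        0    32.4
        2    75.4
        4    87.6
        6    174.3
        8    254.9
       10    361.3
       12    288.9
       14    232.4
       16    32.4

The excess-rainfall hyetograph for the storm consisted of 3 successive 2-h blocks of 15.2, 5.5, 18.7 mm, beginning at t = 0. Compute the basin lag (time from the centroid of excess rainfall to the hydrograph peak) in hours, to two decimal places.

t_L ≈ 6.82 h

Centroid of excess rainfall: t_c = Σ P_i·t̄_i / ΣP_i = 3.1777 h (block centres at 1, 3, 5 h).
Hydrograph peak occurs at t = 10 h, so basin lag t_L = 10 − 3.1777 = 6.82 h.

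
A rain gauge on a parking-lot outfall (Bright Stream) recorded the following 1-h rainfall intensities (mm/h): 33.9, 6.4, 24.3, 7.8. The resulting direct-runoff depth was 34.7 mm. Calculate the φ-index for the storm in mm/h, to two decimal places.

φ ≈ 11.75 mm/h

Only the 2 blocks with intensity above φ contribute runoff: 33.9, 24.3 mm/h.
Σ(I−φ)·Δt = d  ⇒  (33.9+24.3 − 2φ)·1 = 34.7
φ = (58.20 − 34.7/1) / 2 = 11.75 mm/h.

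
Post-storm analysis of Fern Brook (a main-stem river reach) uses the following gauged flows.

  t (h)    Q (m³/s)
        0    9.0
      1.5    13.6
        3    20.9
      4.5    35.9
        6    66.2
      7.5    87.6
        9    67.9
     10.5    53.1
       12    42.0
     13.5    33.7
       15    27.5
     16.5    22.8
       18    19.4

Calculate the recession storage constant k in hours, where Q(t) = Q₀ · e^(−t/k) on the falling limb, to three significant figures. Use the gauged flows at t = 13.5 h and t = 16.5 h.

k ≈ 7.68 h

On the falling limb, Q drops from 33.7 to 22.8 m³/s between t = 13.5 h and t = 16.5 h (Δt = 3 h).
k = −Δt / ln(Q₂/Q₁) = −3 / ln(22.8/33.7) = 7.68 h.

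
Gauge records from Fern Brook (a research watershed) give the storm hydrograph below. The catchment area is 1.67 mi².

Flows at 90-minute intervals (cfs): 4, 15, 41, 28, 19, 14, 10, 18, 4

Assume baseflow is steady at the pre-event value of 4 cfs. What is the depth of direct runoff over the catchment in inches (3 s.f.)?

Direct runoff: 0.0, 11.0, 37.0, 24.0, 15.0, 10.0, 6.0, 14.0, 0.0 cfs; ΣQ_DR = 117.0 cfs.
V = ΣQ_DR · Δt = 117.0 × 5400 s = 6.318 × 10^5 ft³.
Over A = 1.67 mi², depth = V / A = 0.163 in.

d ≈ 0.163 in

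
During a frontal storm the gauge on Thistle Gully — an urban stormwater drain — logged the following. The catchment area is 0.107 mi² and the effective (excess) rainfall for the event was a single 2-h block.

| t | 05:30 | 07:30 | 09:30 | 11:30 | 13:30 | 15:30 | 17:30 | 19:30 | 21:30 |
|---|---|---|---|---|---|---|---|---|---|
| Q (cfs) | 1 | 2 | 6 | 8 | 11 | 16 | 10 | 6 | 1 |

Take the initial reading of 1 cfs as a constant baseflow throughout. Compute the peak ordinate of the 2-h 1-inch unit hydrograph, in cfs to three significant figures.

U_p ≈ 9.96 cfs

Direct runoff: 0.0, 1.0, 5.0, 7.0, 10.0, 15.0, 9.0, 5.0, 0.0 cfs; ΣQ_DR = 52.00 cfs, peak = 15.0 cfs.
Runoff depth d = ΣQ_DR·Δt / A = 52.00 × 7200 / (0.107 mi²) = 1.506 in.
The 1-inch UH is the DRH scaled by (1 in)/d, so U_p = 15.0 × 1/1.506 = 9.96 cfs.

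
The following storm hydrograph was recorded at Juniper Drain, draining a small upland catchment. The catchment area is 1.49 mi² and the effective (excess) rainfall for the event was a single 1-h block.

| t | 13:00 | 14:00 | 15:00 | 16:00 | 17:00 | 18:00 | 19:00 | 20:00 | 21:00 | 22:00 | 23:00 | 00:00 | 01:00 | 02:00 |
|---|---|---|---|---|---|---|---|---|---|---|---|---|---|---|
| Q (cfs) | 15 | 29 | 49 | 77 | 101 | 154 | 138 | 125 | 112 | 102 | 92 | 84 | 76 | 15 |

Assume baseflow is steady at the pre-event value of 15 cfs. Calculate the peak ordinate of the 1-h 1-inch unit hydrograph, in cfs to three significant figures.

Direct runoff: 0.0, 14.0, 34.0, 62.0, 86.0, 139.0, 123.0, 110.0, 97.0, 87.0, 77.0, 69.0, 61.0, 0.0 cfs; ΣQ_DR = 959.0 cfs, peak = 139.0 cfs.
Runoff depth d = ΣQ_DR·Δt / A = 959.0 × 3600 / (1.49 mi²) = 0.9973 in.
The 1-inch UH is the DRH scaled by (1 in)/d, so U_p = 139.0 × 1/0.9973 = 139 cfs.

U_p ≈ 139 cfs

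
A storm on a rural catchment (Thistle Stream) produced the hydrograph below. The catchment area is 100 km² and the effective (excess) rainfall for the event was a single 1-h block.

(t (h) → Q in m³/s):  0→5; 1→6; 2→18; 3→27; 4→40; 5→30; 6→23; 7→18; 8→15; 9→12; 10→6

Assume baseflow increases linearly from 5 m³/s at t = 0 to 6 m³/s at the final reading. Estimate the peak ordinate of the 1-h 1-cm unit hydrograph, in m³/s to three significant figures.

U_p ≈ 68.9 m³/s

Direct runoff: 0.00, 0.90, 12.80, 21.70, 34.60, 24.50, 17.40, 12.30, 9.20, 6.10, 0.00 m³/s; ΣQ_DR = 139.5 m³/s, peak = 34.60 m³/s.
Runoff depth d = ΣQ_DR·Δt / A = 139.5 × 3600 / (100 km²) = 5.022 mm.
The 1-cm UH is the DRH scaled by (10 mm)/d, so U_p = 34.60 × 10/5.022 = 68.9 m³/s.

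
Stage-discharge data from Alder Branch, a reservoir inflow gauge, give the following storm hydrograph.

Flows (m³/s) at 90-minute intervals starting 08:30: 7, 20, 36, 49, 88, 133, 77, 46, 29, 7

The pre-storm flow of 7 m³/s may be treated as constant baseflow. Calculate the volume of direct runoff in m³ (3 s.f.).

Direct-runoff ordinates (Q − Q_b): 0.0, 13.0, 29.0, 42.0, 81.0, 126.0, 70.0, 39.0, 22.0, 0.0 m³/s.
ΣQ_DR = 422.0 m³/s.
With Δt = 1.5 h = 5400 s, V = ΣQ_DR · Δt = 422.0 × 5400 = 2.28 × 10^6 m³.

V ≈ 2.28 × 10^6 m³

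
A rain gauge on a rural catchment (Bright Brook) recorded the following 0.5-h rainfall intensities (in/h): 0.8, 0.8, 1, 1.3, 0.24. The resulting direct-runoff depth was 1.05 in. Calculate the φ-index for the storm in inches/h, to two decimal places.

Only the 4 blocks with intensity above φ contribute runoff: 0.8, 0.8, 1, 1.3 in/h.
Σ(I−φ)·Δt = d  ⇒  (0.8+0.8+1+1.3 − 4φ)·0.5 = 1.05
φ = (3.900 − 1.05/0.5) / 4 = 0.45 in/h.

φ ≈ 0.45 in/h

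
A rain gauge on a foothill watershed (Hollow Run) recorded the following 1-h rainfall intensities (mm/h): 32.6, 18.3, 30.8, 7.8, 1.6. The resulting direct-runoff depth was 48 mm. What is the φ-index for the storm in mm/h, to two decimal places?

φ ≈ 11.23 mm/h

Only the 3 blocks with intensity above φ contribute runoff: 32.6, 18.3, 30.8 mm/h.
Σ(I−φ)·Δt = d  ⇒  (32.6+18.3+30.8 − 3φ)·1 = 48
φ = (81.70 − 48/1) / 3 = 11.23 mm/h.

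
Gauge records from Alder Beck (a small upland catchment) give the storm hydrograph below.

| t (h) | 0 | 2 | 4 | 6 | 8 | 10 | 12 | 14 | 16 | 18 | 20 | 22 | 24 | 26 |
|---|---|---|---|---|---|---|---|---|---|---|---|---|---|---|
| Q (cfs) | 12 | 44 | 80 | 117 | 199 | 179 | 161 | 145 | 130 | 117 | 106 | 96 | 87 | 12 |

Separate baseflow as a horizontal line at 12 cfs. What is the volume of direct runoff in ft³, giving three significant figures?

Direct-runoff ordinates (Q − Q_b): 0.0, 32.0, 68.0, 105.0, 187.0, 167.0, 149.0, 133.0, 118.0, 105.0, 94.0, 84.0, 75.0, 0.0 cfs.
ΣQ_DR = 1317 cfs.
With Δt = 2 h = 7200 s, V = ΣQ_DR · Δt = 1317 × 7200 = 9.48 × 10^6 ft³.

V ≈ 9.48 × 10^6 ft³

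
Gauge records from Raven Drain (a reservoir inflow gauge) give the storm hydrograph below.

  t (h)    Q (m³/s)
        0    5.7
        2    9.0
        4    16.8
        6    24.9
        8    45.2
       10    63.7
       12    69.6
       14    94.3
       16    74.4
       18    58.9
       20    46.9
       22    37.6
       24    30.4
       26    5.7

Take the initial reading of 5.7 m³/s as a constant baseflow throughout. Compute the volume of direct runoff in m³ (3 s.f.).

V ≈ 3.62 × 10^6 m³

Direct-runoff ordinates (Q − Q_b): 0.0, 3.3, 11.1, 19.2, 39.5, 58.0, 63.9, 88.6, 68.7, 53.2, 41.2, 31.9, 24.7, 0.0 m³/s.
ΣQ_DR = 503.3 m³/s.
With Δt = 2 h = 7200 s, V = ΣQ_DR · Δt = 503.3 × 7200 = 3.62 × 10^6 m³.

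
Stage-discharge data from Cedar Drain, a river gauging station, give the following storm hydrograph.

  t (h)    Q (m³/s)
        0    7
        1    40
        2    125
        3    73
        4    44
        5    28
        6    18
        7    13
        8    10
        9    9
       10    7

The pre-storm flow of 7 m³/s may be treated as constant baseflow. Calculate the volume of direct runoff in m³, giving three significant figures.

V ≈ 1.07 × 10^6 m³

Direct-runoff ordinates (Q − Q_b): 0.0, 33.0, 118.0, 66.0, 37.0, 21.0, 11.0, 6.0, 3.0, 2.0, 0.0 m³/s.
ΣQ_DR = 297.0 m³/s.
With Δt = 1 h = 3600 s, V = ΣQ_DR · Δt = 297.0 × 3600 = 1.07 × 10^6 m³.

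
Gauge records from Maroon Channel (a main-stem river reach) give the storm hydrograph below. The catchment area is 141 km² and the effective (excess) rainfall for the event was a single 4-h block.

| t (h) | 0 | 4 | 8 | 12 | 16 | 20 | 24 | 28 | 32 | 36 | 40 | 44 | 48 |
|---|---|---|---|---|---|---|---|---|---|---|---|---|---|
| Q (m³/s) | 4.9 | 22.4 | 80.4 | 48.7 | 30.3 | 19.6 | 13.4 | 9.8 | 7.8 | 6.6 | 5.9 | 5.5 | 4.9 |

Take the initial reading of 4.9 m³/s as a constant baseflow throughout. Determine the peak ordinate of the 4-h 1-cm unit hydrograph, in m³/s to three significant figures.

U_p ≈ 37.6 m³/s

Direct runoff: 0.0, 17.5, 75.5, 43.8, 25.4, 14.7, 8.5, 4.9, 2.9, 1.7, 1.0, 0.6, 0.0 m³/s; ΣQ_DR = 196.5 m³/s, peak = 75.5 m³/s.
Runoff depth d = ΣQ_DR·Δt / A = 196.5 × 14400 / (141 km²) = 20.07 mm.
The 1-cm UH is the DRH scaled by (10 mm)/d, so U_p = 75.5 × 10/20.07 = 37.6 m³/s.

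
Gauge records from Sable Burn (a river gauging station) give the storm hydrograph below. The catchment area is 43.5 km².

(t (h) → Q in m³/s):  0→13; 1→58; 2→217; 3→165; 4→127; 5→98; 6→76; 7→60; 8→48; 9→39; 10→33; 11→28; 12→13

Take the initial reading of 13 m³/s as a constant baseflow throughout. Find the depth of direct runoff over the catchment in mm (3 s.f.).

d ≈ 66.7 mm

Direct runoff: 0.0, 45.0, 204.0, 152.0, 114.0, 85.0, 63.0, 47.0, 35.0, 26.0, 20.0, 15.0, 0.0 m³/s; ΣQ_DR = 806.0 m³/s.
V = ΣQ_DR · Δt = 806.0 × 3600 s = 2.902 × 10^6 m³.
Over A = 43.5 km², depth = V / A = 66.7 mm.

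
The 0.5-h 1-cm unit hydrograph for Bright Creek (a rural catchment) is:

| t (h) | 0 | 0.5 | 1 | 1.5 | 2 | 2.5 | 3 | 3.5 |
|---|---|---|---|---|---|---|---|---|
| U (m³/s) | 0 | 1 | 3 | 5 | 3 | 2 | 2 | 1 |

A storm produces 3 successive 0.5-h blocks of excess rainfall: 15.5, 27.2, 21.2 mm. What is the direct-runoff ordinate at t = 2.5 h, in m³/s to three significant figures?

By discrete convolution, Q_j = Σ (P_i / 10 mm) · U_{j−i}.
At t = 2.5 h (j=5): Q = (15.5/10)·2 + (27.2/10)·3 + (21.2/10)·5 = 21.9 m³/s.

Q ≈ 21.9 m³/s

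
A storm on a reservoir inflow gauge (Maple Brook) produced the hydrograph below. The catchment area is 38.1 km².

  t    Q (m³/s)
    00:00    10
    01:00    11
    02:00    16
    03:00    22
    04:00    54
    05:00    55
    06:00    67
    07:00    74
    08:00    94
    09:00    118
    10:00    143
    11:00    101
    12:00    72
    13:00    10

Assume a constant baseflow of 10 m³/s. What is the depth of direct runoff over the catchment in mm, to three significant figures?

d ≈ 66.8 mm

Direct runoff: 0.0, 1.0, 6.0, 12.0, 44.0, 45.0, 57.0, 64.0, 84.0, 108.0, 133.0, 91.0, 62.0, 0.0 m³/s; ΣQ_DR = 707.0 m³/s.
V = ΣQ_DR · Δt = 707.0 × 3600 s = 2.545 × 10^6 m³.
Over A = 38.1 km², depth = V / A = 66.8 mm.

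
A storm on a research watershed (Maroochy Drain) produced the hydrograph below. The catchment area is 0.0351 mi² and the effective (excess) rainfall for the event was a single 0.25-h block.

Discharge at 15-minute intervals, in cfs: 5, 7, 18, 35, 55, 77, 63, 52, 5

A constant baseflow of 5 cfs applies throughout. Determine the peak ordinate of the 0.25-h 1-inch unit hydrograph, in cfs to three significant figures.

U_p ≈ 24.0 cfs

Direct runoff: 0.0, 2.0, 13.0, 30.0, 50.0, 72.0, 58.0, 47.0, 0.0 cfs; ΣQ_DR = 272.0 cfs, peak = 72.0 cfs.
Runoff depth d = ΣQ_DR·Δt / A = 272.0 × 900 / (0.0351 mi²) = 3.002 in.
The 1-inch UH is the DRH scaled by (1 in)/d, so U_p = 72.0 × 1/3.002 = 24.0 cfs.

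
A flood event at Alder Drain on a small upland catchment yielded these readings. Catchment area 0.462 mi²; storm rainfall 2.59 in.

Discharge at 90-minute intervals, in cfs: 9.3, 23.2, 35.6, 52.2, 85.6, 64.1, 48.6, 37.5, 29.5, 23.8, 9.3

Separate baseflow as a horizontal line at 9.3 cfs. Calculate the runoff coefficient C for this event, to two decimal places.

ΣQ_DR = 316.4 cfs; V = ΣQ_DR·Δt = 1.709 × 10^6 ft³.
Runoff depth d = V / A = 1.592 in.
C = d / P = 1.592 / 2.59 = 0.61.

C ≈ 0.61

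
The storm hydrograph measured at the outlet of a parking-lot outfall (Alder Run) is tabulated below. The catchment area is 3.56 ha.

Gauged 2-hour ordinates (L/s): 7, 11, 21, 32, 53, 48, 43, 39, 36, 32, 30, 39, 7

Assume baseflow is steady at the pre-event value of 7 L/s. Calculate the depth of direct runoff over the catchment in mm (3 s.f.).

d ≈ 62.1 mm

Direct runoff: 0.0, 4.0, 14.0, 25.0, 46.0, 41.0, 36.0, 32.0, 29.0, 25.0, 23.0, 32.0, 0.0 L/s; ΣQ_DR = 307.0 L/s.
V = ΣQ_DR · Δt = 307.0 × 7200 s = 2.210 × 10^6 L.
Over A = 3.56 ha, depth = V / A = 62.1 mm.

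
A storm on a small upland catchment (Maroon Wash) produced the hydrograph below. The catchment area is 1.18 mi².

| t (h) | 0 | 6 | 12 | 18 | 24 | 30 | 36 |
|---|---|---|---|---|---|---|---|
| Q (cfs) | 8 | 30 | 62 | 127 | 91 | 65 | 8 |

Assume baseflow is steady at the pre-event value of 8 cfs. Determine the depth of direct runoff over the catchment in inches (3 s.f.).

Direct runoff: 0.0, 22.0, 54.0, 119.0, 83.0, 57.0, 0.0 cfs; ΣQ_DR = 335.0 cfs.
V = ΣQ_DR · Δt = 335.0 × 21600 s = 7.236 × 10^6 ft³.
Over A = 1.18 mi², depth = V / A = 2.64 in.

d ≈ 2.64 in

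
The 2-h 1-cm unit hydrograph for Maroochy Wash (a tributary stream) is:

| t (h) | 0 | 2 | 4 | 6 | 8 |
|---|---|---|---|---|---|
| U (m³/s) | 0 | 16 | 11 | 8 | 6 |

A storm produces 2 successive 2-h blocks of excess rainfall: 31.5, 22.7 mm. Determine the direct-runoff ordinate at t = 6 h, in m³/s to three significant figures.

By discrete convolution, Q_j = Σ (P_i / 10 mm) · U_{j−i}.
At t = 6 h (j=3): Q = (31.5/10)·8 + (22.7/10)·11 = 50.2 m³/s.

Q ≈ 50.2 m³/s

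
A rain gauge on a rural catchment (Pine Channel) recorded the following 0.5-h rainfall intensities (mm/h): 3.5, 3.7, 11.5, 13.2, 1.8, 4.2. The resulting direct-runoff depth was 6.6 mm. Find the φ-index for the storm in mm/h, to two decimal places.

φ ≈ 5.75 mm/h

Only the 2 blocks with intensity above φ contribute runoff: 11.5, 13.2 mm/h.
Σ(I−φ)·Δt = d  ⇒  (11.5+13.2 − 2φ)·0.5 = 6.6
φ = (24.70 − 6.6/0.5) / 2 = 5.75 mm/h.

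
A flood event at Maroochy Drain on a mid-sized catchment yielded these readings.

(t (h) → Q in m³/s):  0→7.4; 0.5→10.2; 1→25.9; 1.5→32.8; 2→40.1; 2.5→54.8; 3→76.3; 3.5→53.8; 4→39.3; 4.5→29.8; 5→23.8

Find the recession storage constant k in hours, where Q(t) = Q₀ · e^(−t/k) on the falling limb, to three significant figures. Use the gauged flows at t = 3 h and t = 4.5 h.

On the falling limb, Q drops from 76.3 to 29.8 m³/s between t = 3 h and t = 4.5 h (Δt = 1.5 h).
k = −Δt / ln(Q₂/Q₁) = −1.5 / ln(29.8/76.3) = 1.60 h.

k ≈ 1.60 h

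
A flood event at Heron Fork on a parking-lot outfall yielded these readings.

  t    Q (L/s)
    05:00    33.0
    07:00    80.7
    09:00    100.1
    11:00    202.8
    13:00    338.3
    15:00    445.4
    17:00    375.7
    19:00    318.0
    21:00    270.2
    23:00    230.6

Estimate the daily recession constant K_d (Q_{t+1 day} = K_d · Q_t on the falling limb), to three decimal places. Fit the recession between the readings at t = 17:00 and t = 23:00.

K_d ≈ 0.142

Between t = 17:00 and t = 23:00 the flow falls from 375.7 to 230.6 L/s over 3×2 h = 6 h.
Per-interval ratio K = (230.6/375.7)^(1/3) = 0.8498; K_d = K^(24/2) = 0.142.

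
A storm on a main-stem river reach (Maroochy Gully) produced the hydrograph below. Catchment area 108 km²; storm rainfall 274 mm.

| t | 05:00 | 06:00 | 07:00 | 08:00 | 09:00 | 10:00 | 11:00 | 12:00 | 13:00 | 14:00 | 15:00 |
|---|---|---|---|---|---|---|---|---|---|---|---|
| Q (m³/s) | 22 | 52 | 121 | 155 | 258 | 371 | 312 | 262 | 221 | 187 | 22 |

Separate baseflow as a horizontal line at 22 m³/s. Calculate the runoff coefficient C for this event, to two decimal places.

ΣQ_DR = 1741 m³/s; V = ΣQ_DR·Δt = 6.268 × 10^6 m³.
Runoff depth d = V / A = 58.03 mm.
C = d / P = 58.03 / 274 = 0.21.

C ≈ 0.21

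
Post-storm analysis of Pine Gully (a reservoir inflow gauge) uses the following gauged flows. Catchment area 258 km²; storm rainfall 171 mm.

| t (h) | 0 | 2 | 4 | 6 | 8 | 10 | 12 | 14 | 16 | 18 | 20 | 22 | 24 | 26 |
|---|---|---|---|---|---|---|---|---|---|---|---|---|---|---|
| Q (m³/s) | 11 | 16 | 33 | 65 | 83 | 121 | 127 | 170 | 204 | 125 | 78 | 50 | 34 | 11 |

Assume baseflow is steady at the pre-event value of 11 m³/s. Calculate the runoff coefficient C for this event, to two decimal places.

ΣQ_DR = 974.0 m³/s; V = ΣQ_DR·Δt = 7.013 × 10^6 m³.
Runoff depth d = V / A = 27.18 mm.
C = d / P = 27.18 / 171 = 0.16.

C ≈ 0.16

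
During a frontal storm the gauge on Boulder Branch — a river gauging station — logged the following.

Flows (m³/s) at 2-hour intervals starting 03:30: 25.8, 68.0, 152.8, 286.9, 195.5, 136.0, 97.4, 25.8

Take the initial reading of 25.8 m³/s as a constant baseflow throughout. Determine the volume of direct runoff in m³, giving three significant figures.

Direct-runoff ordinates (Q − Q_b): 0.0, 42.2, 127.0, 261.1, 169.7, 110.2, 71.6, 0.0 m³/s.
ΣQ_DR = 781.8 m³/s.
With Δt = 2 h = 7200 s, V = ΣQ_DR · Δt = 781.8 × 7200 = 5.63 × 10^6 m³.

V ≈ 5.63 × 10^6 m³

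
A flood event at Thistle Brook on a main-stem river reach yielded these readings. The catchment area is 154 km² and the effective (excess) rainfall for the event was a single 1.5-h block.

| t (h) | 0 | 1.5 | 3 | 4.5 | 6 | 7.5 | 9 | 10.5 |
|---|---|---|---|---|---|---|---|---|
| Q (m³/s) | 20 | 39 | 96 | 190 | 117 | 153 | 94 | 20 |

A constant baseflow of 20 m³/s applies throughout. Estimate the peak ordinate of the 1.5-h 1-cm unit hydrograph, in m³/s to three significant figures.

U_p ≈ 85.2 m³/s

Direct runoff: 0.0, 19.0, 76.0, 170.0, 97.0, 133.0, 74.0, 0.0 m³/s; ΣQ_DR = 569.0 m³/s, peak = 170.0 m³/s.
Runoff depth d = ΣQ_DR·Δt / A = 569.0 × 5400 / (154 km²) = 19.95 mm.
The 1-cm UH is the DRH scaled by (10 mm)/d, so U_p = 170.0 × 10/19.95 = 85.2 m³/s.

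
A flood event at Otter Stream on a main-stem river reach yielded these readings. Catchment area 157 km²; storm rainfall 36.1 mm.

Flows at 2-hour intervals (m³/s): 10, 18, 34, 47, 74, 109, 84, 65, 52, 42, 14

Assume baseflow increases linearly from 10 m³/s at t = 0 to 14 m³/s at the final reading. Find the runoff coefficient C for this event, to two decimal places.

ΣQ_DR = 417.0 m³/s; V = ΣQ_DR·Δt = 3.002 × 10^6 m³.
Runoff depth d = V / A = 19.12 mm.
C = d / P = 19.12 / 36.1 = 0.53.

C ≈ 0.53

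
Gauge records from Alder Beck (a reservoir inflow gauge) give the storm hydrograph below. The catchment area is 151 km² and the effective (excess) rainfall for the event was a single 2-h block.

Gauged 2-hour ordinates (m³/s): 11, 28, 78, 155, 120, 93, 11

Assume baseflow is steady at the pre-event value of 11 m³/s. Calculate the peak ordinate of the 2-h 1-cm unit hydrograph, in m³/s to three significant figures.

Direct runoff: 0.0, 17.0, 67.0, 144.0, 109.0, 82.0, 0.0 m³/s; ΣQ_DR = 419.0 m³/s, peak = 144.0 m³/s.
Runoff depth d = ΣQ_DR·Δt / A = 419.0 × 7200 / (151 km²) = 19.98 mm.
The 1-cm UH is the DRH scaled by (10 mm)/d, so U_p = 144.0 × 10/19.98 = 72.1 m³/s.

U_p ≈ 72.1 m³/s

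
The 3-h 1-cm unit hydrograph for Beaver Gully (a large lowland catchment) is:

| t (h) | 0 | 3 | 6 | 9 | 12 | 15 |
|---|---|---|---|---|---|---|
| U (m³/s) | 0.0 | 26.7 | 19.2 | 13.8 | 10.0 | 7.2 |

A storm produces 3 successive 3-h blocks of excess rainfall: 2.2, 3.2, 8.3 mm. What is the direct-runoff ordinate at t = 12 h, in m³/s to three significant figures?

Q ≈ 22.6 m³/s

By discrete convolution, Q_j = Σ (P_i / 10 mm) · U_{j−i}.
At t = 12 h (j=4): Q = (2.2/10)·10.0 + (3.2/10)·13.8 + (8.3/10)·19.2 = 22.6 m³/s.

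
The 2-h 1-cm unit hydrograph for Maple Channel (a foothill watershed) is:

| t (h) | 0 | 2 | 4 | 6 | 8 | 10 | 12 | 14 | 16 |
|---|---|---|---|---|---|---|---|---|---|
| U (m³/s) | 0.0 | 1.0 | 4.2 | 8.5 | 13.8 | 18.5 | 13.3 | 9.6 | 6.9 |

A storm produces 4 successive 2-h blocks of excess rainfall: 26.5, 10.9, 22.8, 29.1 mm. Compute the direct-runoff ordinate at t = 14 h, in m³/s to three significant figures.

By discrete convolution, Q_j = Σ (P_i / 10 mm) · U_{j−i}.
At t = 14 h (j=7): Q = (26.5/10)·9.6 + (10.9/10)·13.3 + (22.8/10)·18.5 + (29.1/10)·13.8 = 122 m³/s.

Q ≈ 122 m³/s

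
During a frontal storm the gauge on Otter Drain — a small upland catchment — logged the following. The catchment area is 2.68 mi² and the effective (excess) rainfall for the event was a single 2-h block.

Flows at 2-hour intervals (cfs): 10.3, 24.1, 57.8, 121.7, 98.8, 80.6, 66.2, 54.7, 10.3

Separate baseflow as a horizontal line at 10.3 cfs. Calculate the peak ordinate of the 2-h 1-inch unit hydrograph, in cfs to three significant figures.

Direct runoff: 0.0, 13.8, 47.5, 111.4, 88.5, 70.3, 55.9, 44.4, 0.0 cfs; ΣQ_DR = 431.8 cfs, peak = 111.4 cfs.
Runoff depth d = ΣQ_DR·Δt / A = 431.8 × 7200 / (2.68 mi²) = 0.4993 in.
The 1-inch UH is the DRH scaled by (1 in)/d, so U_p = 111.4 × 1/0.4993 = 223 cfs.

U_p ≈ 223 cfs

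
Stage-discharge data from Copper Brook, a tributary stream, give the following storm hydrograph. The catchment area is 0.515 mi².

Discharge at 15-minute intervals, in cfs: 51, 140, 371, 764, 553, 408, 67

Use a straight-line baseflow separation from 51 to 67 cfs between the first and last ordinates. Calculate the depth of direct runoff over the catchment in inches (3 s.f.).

Direct runoff: 0.00, 86.33, 314.67, 705.00, 491.33, 343.67, 0.00 cfs; ΣQ_DR = 1941 cfs.
V = ΣQ_DR · Δt = 1941 × 900 s = 1.747 × 10^6 ft³.
Over A = 0.515 mi², depth = V / A = 1.46 in.

d ≈ 1.46 in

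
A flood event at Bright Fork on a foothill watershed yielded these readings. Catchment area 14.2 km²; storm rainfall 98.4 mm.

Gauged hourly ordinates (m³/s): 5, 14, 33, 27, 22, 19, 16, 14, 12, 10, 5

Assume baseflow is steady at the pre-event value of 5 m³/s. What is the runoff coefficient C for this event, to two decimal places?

ΣQ_DR = 122.0 m³/s; V = ΣQ_DR·Δt = 4.392 × 10^5 m³.
Runoff depth d = V / A = 30.93 mm.
C = d / P = 30.93 / 98.4 = 0.31.

C ≈ 0.31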